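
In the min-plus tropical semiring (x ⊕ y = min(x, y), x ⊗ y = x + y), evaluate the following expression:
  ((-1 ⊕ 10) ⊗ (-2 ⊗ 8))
((-1 ⊕ 10) ⊗ (-2 ⊗ 8)) = 5

Expand innermost to outermost. Recall ⊕ takes the minimum of its arguments and ⊗ takes their sum. Working out the expression ((-1 ⊕ 10) ⊗ (-2 ⊗ 8)) gives 5.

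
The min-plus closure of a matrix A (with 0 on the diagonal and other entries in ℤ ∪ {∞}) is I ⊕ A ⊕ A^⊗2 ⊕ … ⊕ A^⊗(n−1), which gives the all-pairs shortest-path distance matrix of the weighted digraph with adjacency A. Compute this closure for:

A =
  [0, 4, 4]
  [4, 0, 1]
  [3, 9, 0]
Closure =
  [0, 4, 4]
  [4, 0, 1]
  [3, 7, 0]

This is the Floyd-Warshall all-pairs shortest-path computation. For each intermediate vertex k = 0, 1, …, 2, update dist[i][j] ← min(dist[i][j], dist[i][k] + dist[k][j]). The final matrix gives, for each (i, j), the minimum total weight of any directed path from i to j (possibly empty when i = j).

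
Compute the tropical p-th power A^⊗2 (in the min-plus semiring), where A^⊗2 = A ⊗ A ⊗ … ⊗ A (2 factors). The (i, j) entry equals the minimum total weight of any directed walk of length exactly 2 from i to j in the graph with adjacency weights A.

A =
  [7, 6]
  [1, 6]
A^⊗2 =
  [7, 12]
  [7, 7]

Each entry (A^⊗2)_ij equals the minimum over all length-2 walks i = v_0 → v_1 → … → v_2 = j of Σ_t A[v_t][v_{t+1}]. For example, for (i, j) = (0, 1) we minimise over 2 possible intermediate vertex sequences; the minimum is 12, attained along the walk 0 → 1 → 1.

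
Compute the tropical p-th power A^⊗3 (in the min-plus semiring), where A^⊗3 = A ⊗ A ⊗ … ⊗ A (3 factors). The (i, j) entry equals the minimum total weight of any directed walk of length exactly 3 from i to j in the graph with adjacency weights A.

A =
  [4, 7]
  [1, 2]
A^⊗3 =
  [10, 11]
  [5, 6]

Each entry (A^⊗3)_ij equals the minimum over all length-3 walks i = v_0 → v_1 → … → v_3 = j of Σ_t A[v_t][v_{t+1}]. For example, for (i, j) = (0, 1) we minimise over 4 possible intermediate vertex sequences; the minimum is 11, attained along the walk 0 → 1 → 1 → 1.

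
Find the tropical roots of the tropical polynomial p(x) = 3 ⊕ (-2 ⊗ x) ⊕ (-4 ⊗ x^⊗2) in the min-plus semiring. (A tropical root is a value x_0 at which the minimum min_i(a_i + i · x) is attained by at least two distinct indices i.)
Roots: {2, 5}

Each tropical root is a break point of the lower envelope of the lines y = a_i + i · x (there are 3 lines, with slopes 0, 1, ..., 2). Only the lines that attain the minimum somewhere contribute to roots; other lines are dominated. Here the surviving (envelope) indices are i = 2, i = 1, i = 0.
Intersections between consecutive envelope lines give the roots: for adjacent envelope indices i < j the intersection is x = (a_i − a_j) / (j − i). Reading off the sorted break points: {2, 5}.
Verification: at each break x_0, at least two indices attain the minimum of min_i(a_i + i · x_0).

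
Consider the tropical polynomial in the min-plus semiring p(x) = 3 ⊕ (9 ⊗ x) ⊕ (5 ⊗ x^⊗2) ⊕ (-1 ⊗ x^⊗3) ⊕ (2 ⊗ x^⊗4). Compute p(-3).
p(-3) = -10

A tropical monomial a ⊗ x^⊗i evaluates to a + i · x. Evaluating each term at x = -3:
  Term 0 contributes 3 + 0 · -3 = 3
  Term 1 contributes 9 + 1 · -3 = 6
  Term 2 contributes 5 + 2 · -3 = -1
  Term 3 contributes -1 + 3 · -3 = -10
  Term 4 contributes 2 + 4 · -3 = -10
p(-3) = ⊕ of these = min[3, 6, -1, -10, -10] = -10.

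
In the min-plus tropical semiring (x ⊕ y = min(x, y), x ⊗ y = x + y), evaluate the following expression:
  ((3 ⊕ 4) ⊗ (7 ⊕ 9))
((3 ⊕ 4) ⊗ (7 ⊕ 9)) = 10

Expand innermost to outermost. Recall ⊕ takes the minimum of its arguments and ⊗ takes their sum. Working out the expression ((3 ⊕ 4) ⊗ (7 ⊕ 9)) gives 10.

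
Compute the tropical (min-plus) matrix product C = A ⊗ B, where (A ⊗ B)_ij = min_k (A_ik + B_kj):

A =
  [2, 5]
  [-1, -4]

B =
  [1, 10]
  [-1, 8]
A ⊗ B =
  [3, 12]
  [-5, 4]

Apply the min-plus product entry-by-entry:
  C[0][0] = min over k of (A[0][0] + B[0][0] = 2 + 1 = 3, A[0][1] + B[1][0] = 5 + -1 = 4) = 3 (attained at k = 0)
  C[0][1] = min over k of (A[0][0] + B[0][1] = 2 + 10 = 12, A[0][1] + B[1][1] = 5 + 8 = 13) = 12 (attained at k = 0)
  C[1][0] = min over k of (A[1][0] + B[0][0] = -1 + 1 = 0, A[1][1] + B[1][0] = -4 + -1 = -5) = -5 (attained at k = 1)
  C[1][1] = min over k of (A[1][0] + B[0][1] = -1 + 10 = 9, A[1][1] + B[1][1] = -4 + 8 = 4) = 4 (attained at k = 1)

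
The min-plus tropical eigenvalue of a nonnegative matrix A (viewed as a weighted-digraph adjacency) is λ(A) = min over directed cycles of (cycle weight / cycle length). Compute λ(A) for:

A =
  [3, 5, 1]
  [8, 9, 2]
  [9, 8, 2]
λ(A) = 2

Enumerate directed cycles and compute their means (weight / length). Sample:
  cycle 0 → 0: weight = 3, length = 1, mean = 3/1 ≈ 3.000
  cycle 1 → 1: weight = 9, length = 1, mean = 9/1 ≈ 9.000
  cycle 2 → 2: weight = 2, length = 1, mean = 2/1 ≈ 2.000
  cycle 0 → 1 → 0: weight = 13, length = 2, mean = 13/2 ≈ 6.500
  cycle 0 → 2 → 0: weight = 10, length = 2, mean = 10/2 ≈ 5.000
  cycle 1 → 0 → 1: weight = 13, length = 2, mean = 13/2 ≈ 6.500
Minimum mean = 2.000, attained e.g. along the cycle 2 → 2 with weight 2 and length 1. So λ(A) = 2/1 = 2.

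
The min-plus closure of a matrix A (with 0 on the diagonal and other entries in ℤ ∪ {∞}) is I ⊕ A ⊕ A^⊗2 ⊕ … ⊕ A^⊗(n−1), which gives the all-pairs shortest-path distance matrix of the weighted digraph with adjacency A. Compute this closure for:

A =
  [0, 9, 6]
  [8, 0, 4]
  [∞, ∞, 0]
Closure =
  [0, 9, 6]
  [8, 0, 4]
  [∞, ∞, 0]

This is the Floyd-Warshall all-pairs shortest-path computation. For each intermediate vertex k = 0, 1, …, 2, update dist[i][j] ← min(dist[i][j], dist[i][k] + dist[k][j]). The final matrix gives, for each (i, j), the minimum total weight of any directed path from i to j (possibly empty when i = j).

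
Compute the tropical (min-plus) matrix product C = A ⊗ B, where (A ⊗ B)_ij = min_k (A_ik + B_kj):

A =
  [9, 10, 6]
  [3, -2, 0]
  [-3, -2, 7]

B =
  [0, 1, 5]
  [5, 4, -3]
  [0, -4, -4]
A ⊗ B =
  [6, 2, 2]
  [0, -4, -5]
  [-3, -2, -5]

Apply the min-plus product entry-by-entry:
  C[0][0] = min over k of (A[0][0] + B[0][0] = 9 + 0 = 9, A[0][1] + B[1][0] = 10 + 5 = 15, A[0][2] + B[2][0] = 6 + 0 = 6) = 6 (attained at k = 2)
  C[0][1] = min over k of (A[0][0] + B[0][1] = 9 + 1 = 10, A[0][1] + B[1][1] = 10 + 4 = 14, A[0][2] + B[2][1] = 6 + -4 = 2) = 2 (attained at k = 2)
  C[0][2] = min over k of (A[0][0] + B[0][2] = 9 + 5 = 14, A[0][1] + B[1][2] = 10 + -3 = 7, A[0][2] + B[2][2] = 6 + -4 = 2) = 2 (attained at k = 2)
  C[1][0] = min over k of (A[1][0] + B[0][0] = 3 + 0 = 3, A[1][1] + B[1][0] = -2 + 5 = 3, A[1][2] + B[2][0] = 0 + 0 = 0) = 0 (attained at k = 2)
  C[1][1] = min over k of (A[1][0] + B[0][1] = 3 + 1 = 4, A[1][1] + B[1][1] = -2 + 4 = 2, A[1][2] + B[2][1] = 0 + -4 = -4) = -4 (attained at k = 2)
  C[1][2] = min over k of (A[1][0] + B[0][2] = 3 + 5 = 8, A[1][1] + B[1][2] = -2 + -3 = -5, A[1][2] + B[2][2] = 0 + -4 = -4) = -5 (attained at k = 1)
  C[2][0] = min over k of (A[2][0] + B[0][0] = -3 + 0 = -3, A[2][1] + B[1][0] = -2 + 5 = 3, A[2][2] + B[2][0] = 7 + 0 = 7) = -3 (attained at k = 0)
  C[2][1] = min over k of (A[2][0] + B[0][1] = -3 + 1 = -2, A[2][1] + B[1][1] = -2 + 4 = 2, A[2][2] + B[2][1] = 7 + -4 = 3) = -2 (attained at k = 0)
  C[2][2] = min over k of (A[2][0] + B[0][2] = -3 + 5 = 2, A[2][1] + B[1][2] = -2 + -3 = -5, A[2][2] + B[2][2] = 7 + -4 = 3) = -5 (attained at k = 1)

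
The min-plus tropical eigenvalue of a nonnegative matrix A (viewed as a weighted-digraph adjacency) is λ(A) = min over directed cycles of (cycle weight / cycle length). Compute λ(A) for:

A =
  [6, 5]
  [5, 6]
λ(A) = 5

Enumerate directed cycles and compute their means (weight / length). Sample:
  cycle 0 → 0: weight = 6, length = 1, mean = 6/1 ≈ 6.000
  cycle 1 → 1: weight = 6, length = 1, mean = 6/1 ≈ 6.000
  cycle 0 → 1 → 0: weight = 10, length = 2, mean = 10/2 ≈ 5.000
  cycle 1 → 0 → 1: weight = 10, length = 2, mean = 10/2 ≈ 5.000
Minimum mean = 5.000, attained e.g. along the cycle 0 → 1 → 0 with weight 10 and length 2. So λ(A) = 10/2 = 5.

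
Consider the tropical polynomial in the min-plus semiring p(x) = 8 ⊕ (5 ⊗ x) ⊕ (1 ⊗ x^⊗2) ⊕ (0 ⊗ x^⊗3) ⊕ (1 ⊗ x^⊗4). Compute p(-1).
p(-1) = -3

A tropical monomial a ⊗ x^⊗i evaluates to a + i · x. Evaluating each term at x = -1:
  Term 0 contributes 8 + 0 · -1 = 8
  Term 1 contributes 5 + 1 · -1 = 4
  Term 2 contributes 1 + 2 · -1 = -1
  Term 3 contributes 0 + 3 · -1 = -3
  Term 4 contributes 1 + 4 · -1 = -3
p(-1) = ⊕ of these = min[8, 4, -1, -3, -3] = -3.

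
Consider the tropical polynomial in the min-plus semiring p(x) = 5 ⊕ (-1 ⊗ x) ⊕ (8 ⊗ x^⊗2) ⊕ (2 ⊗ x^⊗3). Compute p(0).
p(0) = -1

A tropical monomial a ⊗ x^⊗i evaluates to a + i · x. Evaluating each term at x = 0:
  Term 0 contributes 5 + 0 · 0 = 5
  Term 1 contributes -1 + 1 · 0 = -1
  Term 2 contributes 8 + 2 · 0 = 8
  Term 3 contributes 2 + 3 · 0 = 2
p(0) = ⊕ of these = min[5, -1, 8, 2] = -1.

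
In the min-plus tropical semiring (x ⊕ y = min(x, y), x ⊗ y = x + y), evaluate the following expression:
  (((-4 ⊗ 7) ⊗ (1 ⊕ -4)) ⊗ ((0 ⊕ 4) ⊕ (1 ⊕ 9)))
(((-4 ⊗ 7) ⊗ (1 ⊕ -4)) ⊗ ((0 ⊕ 4) ⊕ (1 ⊕ 9))) = -1

Expand innermost to outermost. Recall ⊕ takes the minimum of its arguments and ⊗ takes their sum. Working out the expression (((-4 ⊗ 7) ⊗ (1 ⊕ -4)) ⊗ ((0 ⊕ 4) ⊕ (1 ⊕ 9))) gives -1.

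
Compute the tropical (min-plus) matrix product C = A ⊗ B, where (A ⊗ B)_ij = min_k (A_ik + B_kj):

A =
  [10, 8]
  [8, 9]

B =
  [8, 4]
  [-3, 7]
A ⊗ B =
  [5, 14]
  [6, 12]

Apply the min-plus product entry-by-entry:
  C[0][0] = min over k of (A[0][0] + B[0][0] = 10 + 8 = 18, A[0][1] + B[1][0] = 8 + -3 = 5) = 5 (attained at k = 1)
  C[0][1] = min over k of (A[0][0] + B[0][1] = 10 + 4 = 14, A[0][1] + B[1][1] = 8 + 7 = 15) = 14 (attained at k = 0)
  C[1][0] = min over k of (A[1][0] + B[0][0] = 8 + 8 = 16, A[1][1] + B[1][0] = 9 + -3 = 6) = 6 (attained at k = 1)
  C[1][1] = min over k of (A[1][0] + B[0][1] = 8 + 4 = 12, A[1][1] + B[1][1] = 9 + 7 = 16) = 12 (attained at k = 0)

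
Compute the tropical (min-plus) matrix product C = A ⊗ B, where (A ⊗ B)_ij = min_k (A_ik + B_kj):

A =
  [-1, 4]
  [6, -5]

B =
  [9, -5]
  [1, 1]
A ⊗ B =
  [5, -6]
  [-4, -4]

Apply the min-plus product entry-by-entry:
  C[0][0] = min over k of (A[0][0] + B[0][0] = -1 + 9 = 8, A[0][1] + B[1][0] = 4 + 1 = 5) = 5 (attained at k = 1)
  C[0][1] = min over k of (A[0][0] + B[0][1] = -1 + -5 = -6, A[0][1] + B[1][1] = 4 + 1 = 5) = -6 (attained at k = 0)
  C[1][0] = min over k of (A[1][0] + B[0][0] = 6 + 9 = 15, A[1][1] + B[1][0] = -5 + 1 = -4) = -4 (attained at k = 1)
  C[1][1] = min over k of (A[1][0] + B[0][1] = 6 + -5 = 1, A[1][1] + B[1][1] = -5 + 1 = -4) = -4 (attained at k = 1)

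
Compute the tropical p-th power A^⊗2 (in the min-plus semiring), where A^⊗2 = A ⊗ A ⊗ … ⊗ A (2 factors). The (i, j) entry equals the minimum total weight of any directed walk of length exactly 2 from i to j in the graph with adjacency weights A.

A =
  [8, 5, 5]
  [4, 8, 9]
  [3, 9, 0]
A^⊗2 =
  [8, 13, 5]
  [12, 9, 9]
  [3, 8, 0]

Each entry (A^⊗2)_ij equals the minimum over all length-2 walks i = v_0 → v_1 → … → v_2 = j of Σ_t A[v_t][v_{t+1}]. For example, for (i, j) = (0, 2) we minimise over 3 possible intermediate vertex sequences; the minimum is 5, attained along the walk 0 → 2 → 2.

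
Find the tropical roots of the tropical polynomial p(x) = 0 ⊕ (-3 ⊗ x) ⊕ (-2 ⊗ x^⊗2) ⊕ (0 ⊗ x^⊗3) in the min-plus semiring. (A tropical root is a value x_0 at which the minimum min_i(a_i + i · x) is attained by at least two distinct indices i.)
Roots: {-2, -1, 3}

Each tropical root is a break point of the lower envelope of the lines y = a_i + i · x (there are 4 lines, with slopes 0, 1, ..., 3). Only the lines that attain the minimum somewhere contribute to roots; other lines are dominated. Here the surviving (envelope) indices are i = 3, i = 2, i = 1, i = 0.
Intersections between consecutive envelope lines give the roots: for adjacent envelope indices i < j the intersection is x = (a_i − a_j) / (j − i). Reading off the sorted break points: {-2, -1, 3}.
Verification: at each break x_0, at least two indices attain the minimum of min_i(a_i + i · x_0).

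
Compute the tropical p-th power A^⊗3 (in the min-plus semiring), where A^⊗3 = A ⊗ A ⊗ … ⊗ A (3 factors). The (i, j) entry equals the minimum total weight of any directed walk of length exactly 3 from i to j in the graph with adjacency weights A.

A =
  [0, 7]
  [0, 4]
A^⊗3 =
  [0, 7]
  [0, 7]

Each entry (A^⊗3)_ij equals the minimum over all length-3 walks i = v_0 → v_1 → … → v_3 = j of Σ_t A[v_t][v_{t+1}]. For example, for (i, j) = (0, 1) we minimise over 4 possible intermediate vertex sequences; the minimum is 7, attained along the walk 0 → 0 → 0 → 1.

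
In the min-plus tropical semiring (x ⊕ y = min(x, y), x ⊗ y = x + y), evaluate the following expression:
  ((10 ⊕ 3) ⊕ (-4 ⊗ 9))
((10 ⊕ 3) ⊕ (-4 ⊗ 9)) = 3

Expand innermost to outermost. Recall ⊕ takes the minimum of its arguments and ⊗ takes their sum. Working out the expression ((10 ⊕ 3) ⊕ (-4 ⊗ 9)) gives 3.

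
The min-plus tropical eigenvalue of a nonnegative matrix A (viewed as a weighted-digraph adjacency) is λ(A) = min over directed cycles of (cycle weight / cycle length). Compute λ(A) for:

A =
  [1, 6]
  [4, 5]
λ(A) = 1

Enumerate directed cycles and compute their means (weight / length). Sample:
  cycle 0 → 0: weight = 1, length = 1, mean = 1/1 ≈ 1.000
  cycle 1 → 1: weight = 5, length = 1, mean = 5/1 ≈ 5.000
  cycle 0 → 1 → 0: weight = 10, length = 2, mean = 10/2 ≈ 5.000
  cycle 1 → 0 → 1: weight = 10, length = 2, mean = 10/2 ≈ 5.000
Minimum mean = 1.000, attained e.g. along the cycle 0 → 0 with weight 1 and length 1. So λ(A) = 1/1 = 1.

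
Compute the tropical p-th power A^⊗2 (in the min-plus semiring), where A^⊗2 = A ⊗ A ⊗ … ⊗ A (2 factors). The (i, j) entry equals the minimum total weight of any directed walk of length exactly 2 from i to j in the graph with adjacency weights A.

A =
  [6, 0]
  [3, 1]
A^⊗2 =
  [3, 1]
  [4, 2]

Each entry (A^⊗2)_ij equals the minimum over all length-2 walks i = v_0 → v_1 → … → v_2 = j of Σ_t A[v_t][v_{t+1}]. For example, for (i, j) = (0, 1) we minimise over 2 possible intermediate vertex sequences; the minimum is 1, attained along the walk 0 → 1 → 1.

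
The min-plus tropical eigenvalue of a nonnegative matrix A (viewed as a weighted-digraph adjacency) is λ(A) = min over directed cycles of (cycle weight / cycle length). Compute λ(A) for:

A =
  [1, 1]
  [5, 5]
λ(A) = 1

Enumerate directed cycles and compute their means (weight / length). Sample:
  cycle 0 → 0: weight = 1, length = 1, mean = 1/1 ≈ 1.000
  cycle 1 → 1: weight = 5, length = 1, mean = 5/1 ≈ 5.000
  cycle 0 → 1 → 0: weight = 6, length = 2, mean = 6/2 ≈ 3.000
  cycle 1 → 0 → 1: weight = 6, length = 2, mean = 6/2 ≈ 3.000
Minimum mean = 1.000, attained e.g. along the cycle 0 → 0 with weight 1 and length 1. So λ(A) = 1/1 = 1.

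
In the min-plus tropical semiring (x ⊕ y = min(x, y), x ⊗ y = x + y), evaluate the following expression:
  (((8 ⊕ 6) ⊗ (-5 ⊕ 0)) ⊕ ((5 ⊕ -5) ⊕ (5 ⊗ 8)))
(((8 ⊕ 6) ⊗ (-5 ⊕ 0)) ⊕ ((5 ⊕ -5) ⊕ (5 ⊗ 8))) = -5

Expand innermost to outermost. Recall ⊕ takes the minimum of its arguments and ⊗ takes their sum. Working out the expression (((8 ⊕ 6) ⊗ (-5 ⊕ 0)) ⊕ ((5 ⊕ -5) ⊕ (5 ⊗ 8))) gives -5.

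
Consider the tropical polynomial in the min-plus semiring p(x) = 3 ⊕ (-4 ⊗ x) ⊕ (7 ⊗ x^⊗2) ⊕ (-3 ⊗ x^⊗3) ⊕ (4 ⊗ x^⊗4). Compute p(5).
p(5) = 1

A tropical monomial a ⊗ x^⊗i evaluates to a + i · x. Evaluating each term at x = 5:
  Term 0 contributes 3 + 0 · 5 = 3
  Term 1 contributes -4 + 1 · 5 = 1
  Term 2 contributes 7 + 2 · 5 = 17
  Term 3 contributes -3 + 3 · 5 = 12
  Term 4 contributes 4 + 4 · 5 = 24
p(5) = ⊕ of these = min[3, 1, 17, 12, 24] = 1.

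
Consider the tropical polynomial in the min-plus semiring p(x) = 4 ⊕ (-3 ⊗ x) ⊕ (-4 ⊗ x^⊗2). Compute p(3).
p(3) = 0

A tropical monomial a ⊗ x^⊗i evaluates to a + i · x. Evaluating each term at x = 3:
  Term 0 contributes 4 + 0 · 3 = 4
  Term 1 contributes -3 + 1 · 3 = 0
  Term 2 contributes -4 + 2 · 3 = 2
p(3) = ⊕ of these = min[4, 0, 2] = 0.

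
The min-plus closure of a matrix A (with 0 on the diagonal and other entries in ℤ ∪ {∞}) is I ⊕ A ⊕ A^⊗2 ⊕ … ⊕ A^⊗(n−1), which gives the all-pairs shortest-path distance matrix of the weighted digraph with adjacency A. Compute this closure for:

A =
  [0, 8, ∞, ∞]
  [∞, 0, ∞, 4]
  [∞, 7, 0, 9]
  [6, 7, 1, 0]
Closure =
  [0, 8, 13, 12]
  [10, 0, 5, 4]
  [15, 7, 0, 9]
  [6, 7, 1, 0]

This is the Floyd-Warshall all-pairs shortest-path computation. For each intermediate vertex k = 0, 1, …, 3, update dist[i][j] ← min(dist[i][j], dist[i][k] + dist[k][j]). The final matrix gives, for each (i, j), the minimum total weight of any directed path from i to j (possibly empty when i = j).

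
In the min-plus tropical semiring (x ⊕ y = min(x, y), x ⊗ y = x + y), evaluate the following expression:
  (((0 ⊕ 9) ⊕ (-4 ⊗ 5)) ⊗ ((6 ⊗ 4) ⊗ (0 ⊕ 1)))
(((0 ⊕ 9) ⊕ (-4 ⊗ 5)) ⊗ ((6 ⊗ 4) ⊗ (0 ⊕ 1))) = 10

Expand innermost to outermost. Recall ⊕ takes the minimum of its arguments and ⊗ takes their sum. Working out the expression (((0 ⊕ 9) ⊕ (-4 ⊗ 5)) ⊗ ((6 ⊗ 4) ⊗ (0 ⊕ 1))) gives 10.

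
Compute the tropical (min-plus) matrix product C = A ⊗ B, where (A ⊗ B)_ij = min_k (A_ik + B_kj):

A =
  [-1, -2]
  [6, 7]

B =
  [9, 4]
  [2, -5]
A ⊗ B =
  [0, -7]
  [9, 2]

Apply the min-plus product entry-by-entry:
  C[0][0] = min over k of (A[0][0] + B[0][0] = -1 + 9 = 8, A[0][1] + B[1][0] = -2 + 2 = 0) = 0 (attained at k = 1)
  C[0][1] = min over k of (A[0][0] + B[0][1] = -1 + 4 = 3, A[0][1] + B[1][1] = -2 + -5 = -7) = -7 (attained at k = 1)
  C[1][0] = min over k of (A[1][0] + B[0][0] = 6 + 9 = 15, A[1][1] + B[1][0] = 7 + 2 = 9) = 9 (attained at k = 1)
  C[1][1] = min over k of (A[1][0] + B[0][1] = 6 + 4 = 10, A[1][1] + B[1][1] = 7 + -5 = 2) = 2 (attained at k = 1)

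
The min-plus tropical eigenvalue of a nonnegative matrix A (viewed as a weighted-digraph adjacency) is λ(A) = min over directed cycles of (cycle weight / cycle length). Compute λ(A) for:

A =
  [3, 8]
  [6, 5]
λ(A) = 3

Enumerate directed cycles and compute their means (weight / length). Sample:
  cycle 0 → 0: weight = 3, length = 1, mean = 3/1 ≈ 3.000
  cycle 1 → 1: weight = 5, length = 1, mean = 5/1 ≈ 5.000
  cycle 0 → 1 → 0: weight = 14, length = 2, mean = 14/2 ≈ 7.000
  cycle 1 → 0 → 1: weight = 14, length = 2, mean = 14/2 ≈ 7.000
Minimum mean = 3.000, attained e.g. along the cycle 0 → 0 with weight 3 and length 1. So λ(A) = 3/1 = 3.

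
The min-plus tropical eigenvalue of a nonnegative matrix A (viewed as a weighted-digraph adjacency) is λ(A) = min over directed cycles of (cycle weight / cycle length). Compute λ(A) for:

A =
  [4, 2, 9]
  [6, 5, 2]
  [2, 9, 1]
λ(A) = 1

Enumerate directed cycles and compute their means (weight / length). Sample:
  cycle 0 → 0: weight = 4, length = 1, mean = 4/1 ≈ 4.000
  cycle 1 → 1: weight = 5, length = 1, mean = 5/1 ≈ 5.000
  cycle 2 → 2: weight = 1, length = 1, mean = 1/1 ≈ 1.000
  cycle 0 → 1 → 0: weight = 8, length = 2, mean = 8/2 ≈ 4.000
  cycle 0 → 2 → 0: weight = 11, length = 2, mean = 11/2 ≈ 5.500
  cycle 1 → 0 → 1: weight = 8, length = 2, mean = 8/2 ≈ 4.000
Minimum mean = 1.000, attained e.g. along the cycle 2 → 2 with weight 1 and length 1. So λ(A) = 1/1 = 1.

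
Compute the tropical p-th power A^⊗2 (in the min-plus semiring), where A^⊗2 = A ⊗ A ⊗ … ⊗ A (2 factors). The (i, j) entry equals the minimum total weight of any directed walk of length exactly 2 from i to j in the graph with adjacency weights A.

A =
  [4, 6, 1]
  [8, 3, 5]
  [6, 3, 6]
A^⊗2 =
  [7, 4, 5]
  [11, 6, 8]
  [10, 6, 7]

Each entry (A^⊗2)_ij equals the minimum over all length-2 walks i = v_0 → v_1 → … → v_2 = j of Σ_t A[v_t][v_{t+1}]. For example, for (i, j) = (0, 2) we minimise over 3 possible intermediate vertex sequences; the minimum is 5, attained along the walk 0 → 0 → 2.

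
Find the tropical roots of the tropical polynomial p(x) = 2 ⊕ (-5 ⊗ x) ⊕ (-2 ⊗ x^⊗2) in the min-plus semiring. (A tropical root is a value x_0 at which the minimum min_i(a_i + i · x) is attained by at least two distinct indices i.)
Roots: {-3, 7}

Each tropical root is a break point of the lower envelope of the lines y = a_i + i · x (there are 3 lines, with slopes 0, 1, ..., 2). Only the lines that attain the minimum somewhere contribute to roots; other lines are dominated. Here the surviving (envelope) indices are i = 2, i = 1, i = 0.
Intersections between consecutive envelope lines give the roots: for adjacent envelope indices i < j the intersection is x = (a_i − a_j) / (j − i). Reading off the sorted break points: {-3, 7}.
Verification: at each break x_0, at least two indices attain the minimum of min_i(a_i + i · x_0).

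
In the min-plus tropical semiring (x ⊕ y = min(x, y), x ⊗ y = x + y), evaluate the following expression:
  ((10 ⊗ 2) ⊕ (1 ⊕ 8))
((10 ⊗ 2) ⊕ (1 ⊕ 8)) = 1

Expand innermost to outermost. Recall ⊕ takes the minimum of its arguments and ⊗ takes their sum. Working out the expression ((10 ⊗ 2) ⊕ (1 ⊕ 8)) gives 1.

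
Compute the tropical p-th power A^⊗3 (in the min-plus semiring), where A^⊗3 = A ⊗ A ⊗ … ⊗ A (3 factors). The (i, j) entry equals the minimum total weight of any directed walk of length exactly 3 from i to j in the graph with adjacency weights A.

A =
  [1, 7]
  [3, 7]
A^⊗3 =
  [3, 9]
  [5, 11]

Each entry (A^⊗3)_ij equals the minimum over all length-3 walks i = v_0 → v_1 → … → v_3 = j of Σ_t A[v_t][v_{t+1}]. For example, for (i, j) = (0, 1) we minimise over 4 possible intermediate vertex sequences; the minimum is 9, attained along the walk 0 → 0 → 0 → 1.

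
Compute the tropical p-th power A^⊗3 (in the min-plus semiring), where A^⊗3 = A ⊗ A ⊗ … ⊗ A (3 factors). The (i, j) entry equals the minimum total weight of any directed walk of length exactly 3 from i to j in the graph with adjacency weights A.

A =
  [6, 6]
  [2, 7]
A^⊗3 =
  [14, 14]
  [10, 14]

Each entry (A^⊗3)_ij equals the minimum over all length-3 walks i = v_0 → v_1 → … → v_3 = j of Σ_t A[v_t][v_{t+1}]. For example, for (i, j) = (0, 1) we minimise over 4 possible intermediate vertex sequences; the minimum is 14, attained along the walk 0 → 1 → 0 → 1.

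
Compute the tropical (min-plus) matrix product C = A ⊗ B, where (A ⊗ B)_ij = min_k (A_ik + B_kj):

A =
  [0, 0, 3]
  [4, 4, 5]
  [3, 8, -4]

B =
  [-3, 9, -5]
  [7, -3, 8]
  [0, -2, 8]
A ⊗ B =
  [-3, -3, -5]
  [1, 1, -1]
  [-4, -6, -2]

Apply the min-plus product entry-by-entry:
  C[0][0] = min over k of (A[0][0] + B[0][0] = 0 + -3 = -3, A[0][1] + B[1][0] = 0 + 7 = 7, A[0][2] + B[2][0] = 3 + 0 = 3) = -3 (attained at k = 0)
  C[0][1] = min over k of (A[0][0] + B[0][1] = 0 + 9 = 9, A[0][1] + B[1][1] = 0 + -3 = -3, A[0][2] + B[2][1] = 3 + -2 = 1) = -3 (attained at k = 1)
  C[0][2] = min over k of (A[0][0] + B[0][2] = 0 + -5 = -5, A[0][1] + B[1][2] = 0 + 8 = 8, A[0][2] + B[2][2] = 3 + 8 = 11) = -5 (attained at k = 0)
  C[1][0] = min over k of (A[1][0] + B[0][0] = 4 + -3 = 1, A[1][1] + B[1][0] = 4 + 7 = 11, A[1][2] + B[2][0] = 5 + 0 = 5) = 1 (attained at k = 0)
  C[1][1] = min over k of (A[1][0] + B[0][1] = 4 + 9 = 13, A[1][1] + B[1][1] = 4 + -3 = 1, A[1][2] + B[2][1] = 5 + -2 = 3) = 1 (attained at k = 1)
  C[1][2] = min over k of (A[1][0] + B[0][2] = 4 + -5 = -1, A[1][1] + B[1][2] = 4 + 8 = 12, A[1][2] + B[2][2] = 5 + 8 = 13) = -1 (attained at k = 0)
  C[2][0] = min over k of (A[2][0] + B[0][0] = 3 + -3 = 0, A[2][1] + B[1][0] = 8 + 7 = 15, A[2][2] + B[2][0] = -4 + 0 = -4) = -4 (attained at k = 2)
  C[2][1] = min over k of (A[2][0] + B[0][1] = 3 + 9 = 12, A[2][1] + B[1][1] = 8 + -3 = 5, A[2][2] + B[2][1] = -4 + -2 = -6) = -6 (attained at k = 2)
  C[2][2] = min over k of (A[2][0] + B[0][2] = 3 + -5 = -2, A[2][1] + B[1][2] = 8 + 8 = 16, A[2][2] + B[2][2] = -4 + 8 = 4) = -2 (attained at k = 0)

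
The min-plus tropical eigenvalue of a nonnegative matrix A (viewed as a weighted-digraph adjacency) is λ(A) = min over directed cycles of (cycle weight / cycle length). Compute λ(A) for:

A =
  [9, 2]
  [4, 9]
λ(A) = 3

Enumerate directed cycles and compute their means (weight / length). Sample:
  cycle 0 → 0: weight = 9, length = 1, mean = 9/1 ≈ 9.000
  cycle 1 → 1: weight = 9, length = 1, mean = 9/1 ≈ 9.000
  cycle 0 → 1 → 0: weight = 6, length = 2, mean = 6/2 ≈ 3.000
  cycle 1 → 0 → 1: weight = 6, length = 2, mean = 6/2 ≈ 3.000
Minimum mean = 3.000, attained e.g. along the cycle 0 → 1 → 0 with weight 6 and length 2. So λ(A) = 6/2 = 3.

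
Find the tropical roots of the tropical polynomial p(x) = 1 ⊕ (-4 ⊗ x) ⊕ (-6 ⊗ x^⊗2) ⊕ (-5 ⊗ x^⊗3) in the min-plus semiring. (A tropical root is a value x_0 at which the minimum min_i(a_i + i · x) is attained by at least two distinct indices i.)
Roots: {-1, 2, 5}

Each tropical root is a break point of the lower envelope of the lines y = a_i + i · x (there are 4 lines, with slopes 0, 1, ..., 3). Only the lines that attain the minimum somewhere contribute to roots; other lines are dominated. Here the surviving (envelope) indices are i = 3, i = 2, i = 1, i = 0.
Intersections between consecutive envelope lines give the roots: for adjacent envelope indices i < j the intersection is x = (a_i − a_j) / (j − i). Reading off the sorted break points: {-1, 2, 5}.
Verification: at each break x_0, at least two indices attain the minimum of min_i(a_i + i · x_0).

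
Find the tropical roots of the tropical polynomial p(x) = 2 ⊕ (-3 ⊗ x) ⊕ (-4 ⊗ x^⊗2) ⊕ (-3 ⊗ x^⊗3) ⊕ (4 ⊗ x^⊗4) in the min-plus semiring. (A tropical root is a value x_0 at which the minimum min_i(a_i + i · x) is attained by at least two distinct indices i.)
Roots: {-7, -1, 1, 5}

Each tropical root is a break point of the lower envelope of the lines y = a_i + i · x (there are 5 lines, with slopes 0, 1, ..., 4). Only the lines that attain the minimum somewhere contribute to roots; other lines are dominated. Here the surviving (envelope) indices are i = 4, i = 3, i = 2, i = 1, i = 0.
Intersections between consecutive envelope lines give the roots: for adjacent envelope indices i < j the intersection is x = (a_i − a_j) / (j − i). Reading off the sorted break points: {-7, -1, 1, 5}.
Verification: at each break x_0, at least two indices attain the minimum of min_i(a_i + i · x_0).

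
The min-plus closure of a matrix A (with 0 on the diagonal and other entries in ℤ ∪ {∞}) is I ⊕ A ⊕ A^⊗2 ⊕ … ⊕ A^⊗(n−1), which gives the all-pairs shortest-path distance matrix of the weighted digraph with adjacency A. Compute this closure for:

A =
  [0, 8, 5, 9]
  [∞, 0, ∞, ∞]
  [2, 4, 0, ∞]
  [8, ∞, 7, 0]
Closure =
  [0, 8, 5, 9]
  [∞, 0, ∞, ∞]
  [2, 4, 0, 11]
  [8, 11, 7, 0]

This is the Floyd-Warshall all-pairs shortest-path computation. For each intermediate vertex k = 0, 1, …, 3, update dist[i][j] ← min(dist[i][j], dist[i][k] + dist[k][j]). The final matrix gives, for each (i, j), the minimum total weight of any directed path from i to j (possibly empty when i = j).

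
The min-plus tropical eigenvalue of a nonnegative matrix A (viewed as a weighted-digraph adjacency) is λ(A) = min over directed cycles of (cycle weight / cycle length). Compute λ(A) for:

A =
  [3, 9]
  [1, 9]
λ(A) = 3

Enumerate directed cycles and compute their means (weight / length). Sample:
  cycle 0 → 0: weight = 3, length = 1, mean = 3/1 ≈ 3.000
  cycle 1 → 1: weight = 9, length = 1, mean = 9/1 ≈ 9.000
  cycle 0 → 1 → 0: weight = 10, length = 2, mean = 10/2 ≈ 5.000
  cycle 1 → 0 → 1: weight = 10, length = 2, mean = 10/2 ≈ 5.000
Minimum mean = 3.000, attained e.g. along the cycle 0 → 0 with weight 3 and length 1. So λ(A) = 3/1 = 3.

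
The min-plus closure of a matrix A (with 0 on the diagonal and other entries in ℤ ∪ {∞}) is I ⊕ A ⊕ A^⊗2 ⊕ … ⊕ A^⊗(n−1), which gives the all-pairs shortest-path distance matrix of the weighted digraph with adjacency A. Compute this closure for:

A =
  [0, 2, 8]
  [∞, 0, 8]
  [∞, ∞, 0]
Closure =
  [0, 2, 8]
  [∞, 0, 8]
  [∞, ∞, 0]

This is the Floyd-Warshall all-pairs shortest-path computation. For each intermediate vertex k = 0, 1, …, 2, update dist[i][j] ← min(dist[i][j], dist[i][k] + dist[k][j]). The final matrix gives, for each (i, j), the minimum total weight of any directed path from i to j (possibly empty when i = j).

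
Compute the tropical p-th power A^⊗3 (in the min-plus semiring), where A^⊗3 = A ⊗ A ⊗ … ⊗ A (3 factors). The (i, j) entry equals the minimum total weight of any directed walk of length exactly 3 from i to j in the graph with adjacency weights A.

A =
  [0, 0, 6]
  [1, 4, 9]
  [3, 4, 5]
A^⊗3 =
  [0, 0, 6]
  [1, 1, 7]
  [3, 3, 9]

Each entry (A^⊗3)_ij equals the minimum over all length-3 walks i = v_0 → v_1 → … → v_3 = j of Σ_t A[v_t][v_{t+1}]. For example, for (i, j) = (0, 2) we minimise over 9 possible intermediate vertex sequences; the minimum is 6, attained along the walk 0 → 0 → 0 → 2.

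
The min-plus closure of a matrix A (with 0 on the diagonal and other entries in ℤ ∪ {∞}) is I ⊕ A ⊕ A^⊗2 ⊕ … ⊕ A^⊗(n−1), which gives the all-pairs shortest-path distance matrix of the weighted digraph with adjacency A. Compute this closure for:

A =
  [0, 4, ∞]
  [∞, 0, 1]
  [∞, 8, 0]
Closure =
  [0, 4, 5]
  [∞, 0, 1]
  [∞, 8, 0]

This is the Floyd-Warshall all-pairs shortest-path computation. For each intermediate vertex k = 0, 1, …, 2, update dist[i][j] ← min(dist[i][j], dist[i][k] + dist[k][j]). The final matrix gives, for each (i, j), the minimum total weight of any directed path from i to j (possibly empty when i = j).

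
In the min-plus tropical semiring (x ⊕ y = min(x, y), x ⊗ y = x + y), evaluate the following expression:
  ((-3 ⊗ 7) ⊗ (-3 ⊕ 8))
((-3 ⊗ 7) ⊗ (-3 ⊕ 8)) = 1

Expand innermost to outermost. Recall ⊕ takes the minimum of its arguments and ⊗ takes their sum. Working out the expression ((-3 ⊗ 7) ⊗ (-3 ⊕ 8)) gives 1.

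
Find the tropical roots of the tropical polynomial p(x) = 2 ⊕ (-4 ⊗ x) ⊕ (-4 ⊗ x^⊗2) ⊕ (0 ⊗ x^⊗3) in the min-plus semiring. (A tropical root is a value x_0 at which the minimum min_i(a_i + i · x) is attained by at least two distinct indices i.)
Roots: {-4, 0, 6}

Each tropical root is a break point of the lower envelope of the lines y = a_i + i · x (there are 4 lines, with slopes 0, 1, ..., 3). Only the lines that attain the minimum somewhere contribute to roots; other lines are dominated. Here the surviving (envelope) indices are i = 3, i = 2, i = 1, i = 0.
Intersections between consecutive envelope lines give the roots: for adjacent envelope indices i < j the intersection is x = (a_i − a_j) / (j − i). Reading off the sorted break points: {-4, 0, 6}.
Verification: at each break x_0, at least two indices attain the minimum of min_i(a_i + i · x_0).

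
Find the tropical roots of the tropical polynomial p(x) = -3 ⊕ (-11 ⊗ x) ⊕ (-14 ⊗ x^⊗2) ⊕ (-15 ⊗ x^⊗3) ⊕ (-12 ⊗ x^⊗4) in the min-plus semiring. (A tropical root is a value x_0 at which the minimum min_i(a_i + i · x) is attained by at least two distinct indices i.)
Roots: {-3, 1, 3, 8}

Each tropical root is a break point of the lower envelope of the lines y = a_i + i · x (there are 5 lines, with slopes 0, 1, ..., 4). Only the lines that attain the minimum somewhere contribute to roots; other lines are dominated. Here the surviving (envelope) indices are i = 4, i = 3, i = 2, i = 1, i = 0.
Intersections between consecutive envelope lines give the roots: for adjacent envelope indices i < j the intersection is x = (a_i − a_j) / (j − i). Reading off the sorted break points: {-3, 1, 3, 8}.
Verification: at each break x_0, at least two indices attain the minimum of min_i(a_i + i · x_0).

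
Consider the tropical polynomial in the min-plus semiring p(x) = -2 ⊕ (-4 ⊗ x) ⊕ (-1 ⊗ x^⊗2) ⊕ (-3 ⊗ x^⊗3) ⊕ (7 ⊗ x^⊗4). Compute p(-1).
p(-1) = -6

A tropical monomial a ⊗ x^⊗i evaluates to a + i · x. Evaluating each term at x = -1:
  Term 0 contributes -2 + 0 · -1 = -2
  Term 1 contributes -4 + 1 · -1 = -5
  Term 2 contributes -1 + 2 · -1 = -3
  Term 3 contributes -3 + 3 · -1 = -6
  Term 4 contributes 7 + 4 · -1 = 3
p(-1) = ⊕ of these = min[-2, -5, -3, -6, 3] = -6.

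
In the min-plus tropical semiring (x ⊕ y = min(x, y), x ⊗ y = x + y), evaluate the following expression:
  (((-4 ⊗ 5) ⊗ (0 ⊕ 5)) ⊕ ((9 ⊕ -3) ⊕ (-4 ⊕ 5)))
(((-4 ⊗ 5) ⊗ (0 ⊕ 5)) ⊕ ((9 ⊕ -3) ⊕ (-4 ⊕ 5))) = -4

Expand innermost to outermost. Recall ⊕ takes the minimum of its arguments and ⊗ takes their sum. Working out the expression (((-4 ⊗ 5) ⊗ (0 ⊕ 5)) ⊕ ((9 ⊕ -3) ⊕ (-4 ⊕ 5))) gives -4.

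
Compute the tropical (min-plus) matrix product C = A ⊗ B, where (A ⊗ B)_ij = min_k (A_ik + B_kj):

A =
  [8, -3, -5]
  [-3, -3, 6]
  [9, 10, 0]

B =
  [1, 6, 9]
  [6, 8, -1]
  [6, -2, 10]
A ⊗ B =
  [1, -7, -4]
  [-2, 3, -4]
  [6, -2, 9]

Apply the min-plus product entry-by-entry:
  C[0][0] = min over k of (A[0][0] + B[0][0] = 8 + 1 = 9, A[0][1] + B[1][0] = -3 + 6 = 3, A[0][2] + B[2][0] = -5 + 6 = 1) = 1 (attained at k = 2)
  C[0][1] = min over k of (A[0][0] + B[0][1] = 8 + 6 = 14, A[0][1] + B[1][1] = -3 + 8 = 5, A[0][2] + B[2][1] = -5 + -2 = -7) = -7 (attained at k = 2)
  C[0][2] = min over k of (A[0][0] + B[0][2] = 8 + 9 = 17, A[0][1] + B[1][2] = -3 + -1 = -4, A[0][2] + B[2][2] = -5 + 10 = 5) = -4 (attained at k = 1)
  C[1][0] = min over k of (A[1][0] + B[0][0] = -3 + 1 = -2, A[1][1] + B[1][0] = -3 + 6 = 3, A[1][2] + B[2][0] = 6 + 6 = 12) = -2 (attained at k = 0)
  C[1][1] = min over k of (A[1][0] + B[0][1] = -3 + 6 = 3, A[1][1] + B[1][1] = -3 + 8 = 5, A[1][2] + B[2][1] = 6 + -2 = 4) = 3 (attained at k = 0)
  C[1][2] = min over k of (A[1][0] + B[0][2] = -3 + 9 = 6, A[1][1] + B[1][2] = -3 + -1 = -4, A[1][2] + B[2][2] = 6 + 10 = 16) = -4 (attained at k = 1)
  C[2][0] = min over k of (A[2][0] + B[0][0] = 9 + 1 = 10, A[2][1] + B[1][0] = 10 + 6 = 16, A[2][2] + B[2][0] = 0 + 6 = 6) = 6 (attained at k = 2)
  C[2][1] = min over k of (A[2][0] + B[0][1] = 9 + 6 = 15, A[2][1] + B[1][1] = 10 + 8 = 18, A[2][2] + B[2][1] = 0 + -2 = -2) = -2 (attained at k = 2)
  C[2][2] = min over k of (A[2][0] + B[0][2] = 9 + 9 = 18, A[2][1] + B[1][2] = 10 + -1 = 9, A[2][2] + B[2][2] = 0 + 10 = 10) = 9 (attained at k = 1)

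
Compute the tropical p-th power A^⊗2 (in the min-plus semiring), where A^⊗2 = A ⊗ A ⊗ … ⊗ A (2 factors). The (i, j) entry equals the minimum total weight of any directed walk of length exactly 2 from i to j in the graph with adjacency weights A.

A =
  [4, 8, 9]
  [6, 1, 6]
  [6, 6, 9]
A^⊗2 =
  [8, 9, 13]
  [7, 2, 7]
  [10, 7, 12]

Each entry (A^⊗2)_ij equals the minimum over all length-2 walks i = v_0 → v_1 → … → v_2 = j of Σ_t A[v_t][v_{t+1}]. For example, for (i, j) = (0, 2) we minimise over 3 possible intermediate vertex sequences; the minimum is 13, attained along the walk 0 → 0 → 2.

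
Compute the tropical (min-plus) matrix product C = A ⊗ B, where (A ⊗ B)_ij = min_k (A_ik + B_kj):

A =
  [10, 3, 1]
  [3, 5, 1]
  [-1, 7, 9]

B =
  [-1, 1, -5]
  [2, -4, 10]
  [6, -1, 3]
A ⊗ B =
  [5, -1, 4]
  [2, 0, -2]
  [-2, 0, -6]

Apply the min-plus product entry-by-entry:
  C[0][0] = min over k of (A[0][0] + B[0][0] = 10 + -1 = 9, A[0][1] + B[1][0] = 3 + 2 = 5, A[0][2] + B[2][0] = 1 + 6 = 7) = 5 (attained at k = 1)
  C[0][1] = min over k of (A[0][0] + B[0][1] = 10 + 1 = 11, A[0][1] + B[1][1] = 3 + -4 = -1, A[0][2] + B[2][1] = 1 + -1 = 0) = -1 (attained at k = 1)
  C[0][2] = min over k of (A[0][0] + B[0][2] = 10 + -5 = 5, A[0][1] + B[1][2] = 3 + 10 = 13, A[0][2] + B[2][2] = 1 + 3 = 4) = 4 (attained at k = 2)
  C[1][0] = min over k of (A[1][0] + B[0][0] = 3 + -1 = 2, A[1][1] + B[1][0] = 5 + 2 = 7, A[1][2] + B[2][0] = 1 + 6 = 7) = 2 (attained at k = 0)
  C[1][1] = min over k of (A[1][0] + B[0][1] = 3 + 1 = 4, A[1][1] + B[1][1] = 5 + -4 = 1, A[1][2] + B[2][1] = 1 + -1 = 0) = 0 (attained at k = 2)
  C[1][2] = min over k of (A[1][0] + B[0][2] = 3 + -5 = -2, A[1][1] + B[1][2] = 5 + 10 = 15, A[1][2] + B[2][2] = 1 + 3 = 4) = -2 (attained at k = 0)
  C[2][0] = min over k of (A[2][0] + B[0][0] = -1 + -1 = -2, A[2][1] + B[1][0] = 7 + 2 = 9, A[2][2] + B[2][0] = 9 + 6 = 15) = -2 (attained at k = 0)
  C[2][1] = min over k of (A[2][0] + B[0][1] = -1 + 1 = 0, A[2][1] + B[1][1] = 7 + -4 = 3, A[2][2] + B[2][1] = 9 + -1 = 8) = 0 (attained at k = 0)
  C[2][2] = min over k of (A[2][0] + B[0][2] = -1 + -5 = -6, A[2][1] + B[1][2] = 7 + 10 = 17, A[2][2] + B[2][2] = 9 + 3 = 12) = -6 (attained at k = 0)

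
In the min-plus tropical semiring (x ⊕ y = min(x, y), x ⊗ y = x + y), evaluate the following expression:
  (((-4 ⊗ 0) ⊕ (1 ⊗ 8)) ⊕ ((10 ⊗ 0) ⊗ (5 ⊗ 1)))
(((-4 ⊗ 0) ⊕ (1 ⊗ 8)) ⊕ ((10 ⊗ 0) ⊗ (5 ⊗ 1))) = -4

Expand innermost to outermost. Recall ⊕ takes the minimum of its arguments and ⊗ takes their sum. Working out the expression (((-4 ⊗ 0) ⊕ (1 ⊗ 8)) ⊕ ((10 ⊗ 0) ⊗ (5 ⊗ 1))) gives -4.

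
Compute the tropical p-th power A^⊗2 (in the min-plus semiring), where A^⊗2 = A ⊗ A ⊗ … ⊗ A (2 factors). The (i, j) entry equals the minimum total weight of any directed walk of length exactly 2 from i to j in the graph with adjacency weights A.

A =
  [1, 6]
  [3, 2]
A^⊗2 =
  [2, 7]
  [4, 4]

Each entry (A^⊗2)_ij equals the minimum over all length-2 walks i = v_0 → v_1 → … → v_2 = j of Σ_t A[v_t][v_{t+1}]. For example, for (i, j) = (0, 1) we minimise over 2 possible intermediate vertex sequences; the minimum is 7, attained along the walk 0 → 0 → 1.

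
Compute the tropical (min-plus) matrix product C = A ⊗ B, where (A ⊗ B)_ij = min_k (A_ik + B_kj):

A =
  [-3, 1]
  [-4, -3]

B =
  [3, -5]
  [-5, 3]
A ⊗ B =
  [-4, -8]
  [-8, -9]

Apply the min-plus product entry-by-entry:
  C[0][0] = min over k of (A[0][0] + B[0][0] = -3 + 3 = 0, A[0][1] + B[1][0] = 1 + -5 = -4) = -4 (attained at k = 1)
  C[0][1] = min over k of (A[0][0] + B[0][1] = -3 + -5 = -8, A[0][1] + B[1][1] = 1 + 3 = 4) = -8 (attained at k = 0)
  C[1][0] = min over k of (A[1][0] + B[0][0] = -4 + 3 = -1, A[1][1] + B[1][0] = -3 + -5 = -8) = -8 (attained at k = 1)
  C[1][1] = min over k of (A[1][0] + B[0][1] = -4 + -5 = -9, A[1][1] + B[1][1] = -3 + 3 = 0) = -9 (attained at k = 0)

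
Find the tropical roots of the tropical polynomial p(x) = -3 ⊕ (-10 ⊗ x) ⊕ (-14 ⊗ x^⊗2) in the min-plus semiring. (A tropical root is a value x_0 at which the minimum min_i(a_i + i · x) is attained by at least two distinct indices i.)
Roots: {4, 7}

Each tropical root is a break point of the lower envelope of the lines y = a_i + i · x (there are 3 lines, with slopes 0, 1, ..., 2). Only the lines that attain the minimum somewhere contribute to roots; other lines are dominated. Here the surviving (envelope) indices are i = 2, i = 1, i = 0.
Intersections between consecutive envelope lines give the roots: for adjacent envelope indices i < j the intersection is x = (a_i − a_j) / (j − i). Reading off the sorted break points: {4, 7}.
Verification: at each break x_0, at least two indices attain the minimum of min_i(a_i + i · x_0).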